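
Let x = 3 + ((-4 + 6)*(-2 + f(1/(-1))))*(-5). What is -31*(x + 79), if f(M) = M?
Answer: -3472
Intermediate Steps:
x = 33 (x = 3 + ((-4 + 6)*(-2 + 1/(-1)))*(-5) = 3 + (2*(-2 - 1))*(-5) = 3 + (2*(-3))*(-5) = 3 - 6*(-5) = 3 + 30 = 33)
-31*(x + 79) = -31*(33 + 79) = -31*112 = -3472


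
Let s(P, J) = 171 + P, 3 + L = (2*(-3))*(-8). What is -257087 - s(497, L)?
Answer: -257755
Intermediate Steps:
L = 45 (L = -3 + (2*(-3))*(-8) = -3 - 6*(-8) = -3 + 48 = 45)
-257087 - s(497, L) = -257087 - (171 + 497) = -257087 - 1*668 = -257087 - 668 = -257755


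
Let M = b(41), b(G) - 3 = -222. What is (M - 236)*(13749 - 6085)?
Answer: -3487120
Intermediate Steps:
b(G) = -219 (b(G) = 3 - 222 = -219)
M = -219
(M - 236)*(13749 - 6085) = (-219 - 236)*(13749 - 6085) = -455*7664 = -3487120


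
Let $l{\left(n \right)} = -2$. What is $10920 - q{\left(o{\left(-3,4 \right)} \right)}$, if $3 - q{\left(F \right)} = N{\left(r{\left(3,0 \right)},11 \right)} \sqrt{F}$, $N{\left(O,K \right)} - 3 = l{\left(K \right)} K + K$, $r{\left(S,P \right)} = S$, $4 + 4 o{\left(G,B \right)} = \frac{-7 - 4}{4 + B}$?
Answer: $10917 - i \sqrt{86} \approx 10917.0 - 9.2736 i$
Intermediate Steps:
$o{\left(G,B \right)} = -1 - \frac{11}{4 \left(4 + B\right)}$ ($o{\left(G,B \right)} = -1 + \frac{\left(-7 - 4\right) \frac{1}{4 + B}}{4} = -1 + \frac{\left(-11\right) \frac{1}{4 + B}}{4} = -1 - \frac{11}{4 \left(4 + B\right)}$)
$N{\left(O,K \right)} = 3 - K$ ($N{\left(O,K \right)} = 3 + \left(- 2 K + K\right) = 3 - K$)
$q{\left(F \right)} = 3 + 8 \sqrt{F}$ ($q{\left(F \right)} = 3 - \left(3 - 11\right) \sqrt{F} = 3 - - 8 \sqrt{F} = 3 + 8 \sqrt{F}$)
$10920 - q{\left(o{\left(-3,4 \right)} \right)} = 10920 - \left(3 + 8 \sqrt{\frac{- \frac{27}{4} - 4}{4 + 4}}\right) = 10920 - \left(3 + 8 \sqrt{\frac{- \frac{27}{4} - 4}{8}}\right) = 10920 - \left(3 + 8 \sqrt{\frac{1}{8} \left(- \frac{43}{4}\right)}\right) = 10920 - \left(3 + 8 \sqrt{- \frac{43}{32}}\right) = 10920 - \left(3 + 8 \frac{i \sqrt{86}}{8}\right) = 10920 - \left(3 + i \sqrt{86}\right) = 10917 - i \sqrt{86}$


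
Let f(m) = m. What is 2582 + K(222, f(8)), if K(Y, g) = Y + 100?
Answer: 2904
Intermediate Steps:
K(Y, g) = 100 + Y
2582 + K(222, f(8)) = 2582 + (100 + 222) = 2582 + 322 = 2904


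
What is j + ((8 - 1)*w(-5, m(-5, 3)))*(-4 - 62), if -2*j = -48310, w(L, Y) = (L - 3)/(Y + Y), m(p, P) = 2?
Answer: 25079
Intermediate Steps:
w(L, Y) = (-3 + L)/(2*Y) (w(L, Y) = (-3 + L)/((2*Y)) = (-3 + L)*(1/(2*Y)) = (-3 + L)/(2*Y))
j = 24155 (j = -1/2*(-48310) = 24155)
j + ((8 - 1)*w(-5, m(-5, 3)))*(-4 - 62) = 24155 + ((8 - 1)*((1/2)*(-3 - 5)/2))*(-4 - 62) = 24155 + (7*((1/2)*(1/2)*(-8)))*(-66) = 24155 + (7*(-2))*(-66) = 24155 - 14*(-66) = 24155 + 924 = 25079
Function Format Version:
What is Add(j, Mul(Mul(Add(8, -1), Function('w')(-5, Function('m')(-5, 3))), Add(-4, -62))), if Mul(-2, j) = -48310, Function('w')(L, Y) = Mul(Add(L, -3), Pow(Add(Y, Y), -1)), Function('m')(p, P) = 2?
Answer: 25079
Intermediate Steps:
Function('w')(L, Y) = Mul(Rational(1, 2), Pow(Y, -1), Add(-3, L)) (Function('w')(L, Y) = Mul(Add(-3, L), Pow(Mul(2, Y), -1)) = Mul(Add(-3, L), Mul(Rational(1, 2), Pow(Y, -1))) = Mul(Rational(1, 2), Pow(Y, -1), Add(-3, L)))
j = 24155 (j = Mul(Rational(-1, 2), -48310) = 24155)
Add(j, Mul(Mul(Add(8, -1), Function('w')(-5, Function('m')(-5, 3))), Add(-4, -62))) = Add(24155, Mul(Mul(Add(8, -1), Mul(Rational(1, 2), Pow(2, -1), Add(-3, -5))), Add(-4, -62))) = Add(24155, Mul(Mul(7, Mul(Rational(1, 2), Rational(1, 2), -8)), -66)) = Add(24155, Mul(Mul(7, -2), -66)) = Add(24155, Mul(-14, -66)) = Add(24155, 924) = 25079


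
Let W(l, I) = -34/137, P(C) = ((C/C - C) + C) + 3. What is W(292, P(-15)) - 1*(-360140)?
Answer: 49339146/137 ≈ 3.6014e+5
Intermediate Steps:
P(C) = 4 (P(C) = ((1 - C) + C) + 3 = 1 + 3 = 4)
W(l, I) = -34/137 (W(l, I) = -34*1/137 = -34/137)
W(292, P(-15)) - 1*(-360140) = -34/137 - 1*(-360140) = -34/137 + 360140 = 49339146/137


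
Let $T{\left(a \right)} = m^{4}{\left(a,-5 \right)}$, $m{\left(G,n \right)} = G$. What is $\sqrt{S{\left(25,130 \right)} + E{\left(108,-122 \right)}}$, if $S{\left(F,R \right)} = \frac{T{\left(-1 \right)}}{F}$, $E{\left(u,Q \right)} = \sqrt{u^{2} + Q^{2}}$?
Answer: $\frac{\sqrt{1 + 50 \sqrt{6637}}}{5} \approx 12.766$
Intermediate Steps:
$E{\left(u,Q \right)} = \sqrt{Q^{2} + u^{2}}$
$T{\left(a \right)} = a^{4}$
$S{\left(F,R \right)} = \frac{1}{F}$ ($S{\left(F,R \right)} = \frac{\left(-1\right)^{4}}{F} = 1 \frac{1}{F} = \frac{1}{F}$)
$\sqrt{S{\left(25,130 \right)} + E{\left(108,-122 \right)}} = \sqrt{\frac{1}{25} + \sqrt{\left(-122\right)^{2} + 108^{2}}} = \sqrt{\frac{1}{25} + \sqrt{14884 + 11664}} = \sqrt{\frac{1}{25} + \sqrt{26548}} = \sqrt{\frac{1}{25} + 2 \sqrt{6637}}$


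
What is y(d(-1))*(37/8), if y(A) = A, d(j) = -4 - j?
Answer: -111/8 ≈ -13.875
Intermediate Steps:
y(d(-1))*(37/8) = (-4 - 1*(-1))*(37/8) = (-4 + 1)*(37*(⅛)) = -3*37/8 = -111/8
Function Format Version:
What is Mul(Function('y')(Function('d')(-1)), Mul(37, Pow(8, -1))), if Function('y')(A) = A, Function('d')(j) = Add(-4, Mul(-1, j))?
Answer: Rational(-111, 8) ≈ -13.875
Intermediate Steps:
Mul(Function('y')(Function('d')(-1)), Mul(37, Pow(8, -1))) = Mul(Add(-4, Mul(-1, -1)), Mul(37, Pow(8, -1))) = Mul(Add(-4, 1), Mul(37, Rational(1, 8))) = Mul(-3, Rational(37, 8)) = Rational(-111, 8)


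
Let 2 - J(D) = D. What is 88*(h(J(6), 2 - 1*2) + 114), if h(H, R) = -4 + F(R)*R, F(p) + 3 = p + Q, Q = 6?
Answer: 9680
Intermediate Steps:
F(p) = 3 + p (F(p) = -3 + (p + 6) = -3 + (6 + p) = 3 + p)
J(D) = 2 - D
h(H, R) = -4 + R*(3 + R) (h(H, R) = -4 + (3 + R)*R = -4 + R*(3 + R))
88*(h(J(6), 2 - 1*2) + 114) = 88*((-4 + (2 - 1*2)*(3 + (2 - 1*2))) + 114) = 88*((-4 + (2 - 2)*(3 + (2 - 2))) + 114) = 88*((-4 + 0*(3 + 0)) + 114) = 88*((-4 + 0*3) + 114) = 88*((-4 + 0) + 114) = 88*(-4 + 114) = 88*110 = 9680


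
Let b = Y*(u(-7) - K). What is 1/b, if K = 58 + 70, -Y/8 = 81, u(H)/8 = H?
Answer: 1/119232 ≈ 8.3870e-6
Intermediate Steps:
u(H) = 8*H
Y = -648 (Y = -8*81 = -648)
K = 128
b = 119232 (b = -648*(8*(-7) - 1*128) = -648*(-56 - 128) = -648*(-184) = 119232)
1/b = 1/119232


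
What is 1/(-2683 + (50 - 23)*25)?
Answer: -1/2008 ≈ -0.00049801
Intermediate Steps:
1/(-2683 + (50 - 23)*25) = 1/(-2683 + 27*25) = 1/(-2683 + 675) = 1/(-2008) = -1/2008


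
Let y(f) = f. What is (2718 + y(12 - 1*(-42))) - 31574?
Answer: -28802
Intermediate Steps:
(2718 + y(12 - 1*(-42))) - 31574 = (2718 + (12 - 1*(-42))) - 31574 = (2718 + (12 + 42)) - 31574 = (2718 + 54) - 31574 = 2772 - 31574 = -28802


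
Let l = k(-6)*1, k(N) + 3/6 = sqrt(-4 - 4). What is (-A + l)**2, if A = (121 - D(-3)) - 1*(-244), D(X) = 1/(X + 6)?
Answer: 4800193/36 - 4382*I*sqrt(2)/3 ≈ 1.3334e+5 - 2065.7*I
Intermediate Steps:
k(N) = -1/2 + 2*I*sqrt(2) (k(N) = -1/2 + sqrt(-4 - 4) = -1/2 + sqrt(-8) = -1/2 + 2*I*sqrt(2))
D(X) = 1/(6 + X)
A = 1094/3 (A = (121 - 1/(6 - 3)) - 1*(-244) = (121 - 1/3) + 244 = 362/3 + 244 = 1094/3 ≈ 364.67)
l = -1/2 + 2*I*sqrt(2) (l = (-1/2 + 2*I*sqrt(2))*1 = -1/2 + 2*I*sqrt(2) ≈ -0.5 + 2.8284*I)
(-A + l)**2 = (-1*1094/3 + (-1/2 + 2*I*sqrt(2)))**2 = (-1094/3 + (-1/2 + 2*I*sqrt(2)))**2 = (-2191/6 + 2*I*sqrt(2))**2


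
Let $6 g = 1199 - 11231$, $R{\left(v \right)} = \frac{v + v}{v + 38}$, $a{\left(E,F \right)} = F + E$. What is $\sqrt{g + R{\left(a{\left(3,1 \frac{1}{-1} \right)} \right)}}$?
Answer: $\frac{i \sqrt{167190}}{10} \approx 40.889 i$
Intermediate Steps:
$a{\left(E,F \right)} = E + F$
$R{\left(v \right)} = \frac{2 v}{38 + v}$
$g = -1672$ ($g = \frac{1199 - 11231}{6} = \frac{1}{6} \left(-10032\right) = -1672$)
$\sqrt{g + R{\left(a{\left(3,1 \frac{1}{-1} \right)} \right)}} = \sqrt{-1672 + \frac{2 \left(3 + 1 \frac{1}{-1}\right)}{38 + \left(3 + 1 \frac{1}{-1}\right)}} = \sqrt{-1672 + \frac{2 \left(3 + 1 \left(-1\right)\right)}{38 + \left(3 + 1 \left(-1\right)\right)}} = \sqrt{-1672 + \frac{2 \left(3 - 1\right)}{38 + \left(3 - 1\right)}} = \sqrt{-1672 + 2 \cdot 2 \frac{1}{38 + 2}} = \sqrt{-1672 + 2 \cdot 2 \cdot \frac{1}{40}} = \sqrt{-1672 + \frac{1}{10}} = \sqrt{- \frac{16719}{10}} = \frac{i \sqrt{167190}}{10}$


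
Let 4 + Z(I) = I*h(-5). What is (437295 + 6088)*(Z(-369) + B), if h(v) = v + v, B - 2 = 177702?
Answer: 80425242370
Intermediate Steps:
B = 177704 (B = 2 + 177702 = 177704)
h(v) = 2*v
Z(I) = -4 - 10*I (Z(I) = -4 + I*(2*(-5)) = -4 + I*(-10) = -4 - 10*I)
(437295 + 6088)*(Z(-369) + B) = (437295 + 6088)*((-4 - 10*(-369)) + 177704) = 443383*((-4 + 3690) + 177704) = 443383*(3686 + 177704) = 443383*181390 = 80425242370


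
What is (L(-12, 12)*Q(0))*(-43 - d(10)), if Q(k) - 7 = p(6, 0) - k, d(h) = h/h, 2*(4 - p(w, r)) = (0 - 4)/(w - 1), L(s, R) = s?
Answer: 30096/5 ≈ 6019.2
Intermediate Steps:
p(w, r) = 4 + 2/(-1 + w) (p(w, r) = 4 - (0 - 4)/(2*(w - 1)) = 4 - (-2)/(-1 + w) = 4 + 2/(-1 + w))
d(h) = 1
Q(k) = 57/5 - k (Q(k) = 7 + (2*(-1 + 2*6)/(-1 + 6) - k) = 7 + (2*(-1 + 12)/5 - k) = 7 + (2*(1/5)*11 - k) = 7 + (22/5 - k) = 57/5 - k)
(L(-12, 12)*Q(0))*(-43 - d(10)) = (-12*(57/5 - 1*0))*(-43 - 1*1) = (-12*(57/5 + 0))*(-43 - 1) = -12*57/5*(-44) = -684/5*(-44) = 30096/5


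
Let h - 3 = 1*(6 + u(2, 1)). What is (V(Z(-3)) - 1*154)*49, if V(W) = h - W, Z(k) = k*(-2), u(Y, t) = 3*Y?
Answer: -7105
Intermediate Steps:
Z(k) = -2*k
h = 15 (h = 3 + 1*(6 + 3*2) = 3 + 1*(6 + 6) = 3 + 1*12 = 3 + 12 = 15)
V(W) = 15 - W
(V(Z(-3)) - 1*154)*49 = ((15 - (-2)*(-3)) - 1*154)*49 = ((15 - 1*6) - 154)*49 = ((15 - 6) - 154)*49 = (9 - 154)*49 = -145*49 = -7105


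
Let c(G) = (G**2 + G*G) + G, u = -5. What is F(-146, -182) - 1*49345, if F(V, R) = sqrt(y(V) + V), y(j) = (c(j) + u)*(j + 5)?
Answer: -49345 + I*sqrt(5989967) ≈ -49345.0 + 2447.4*I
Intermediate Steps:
c(G) = G + 2*G**2 (c(G) = (G**2 + G**2) + G = 2*G**2 + G = G + 2*G**2)
y(j) = (-5 + j*(1 + 2*j))*(5 + j) (y(j) = (j*(1 + 2*j) - 5)*(j + 5) = (-5 + j*(1 + 2*j))*(5 + j))
F(V, R) = sqrt(-25 + V + 2*V**3 + 11*V**2) (F(V, R) = sqrt((-25 + 2*V**3 + 11*V**2) + V) = sqrt(-25 + V + 2*V**3 + 11*V**2))
F(-146, -182) - 1*49345 = sqrt(-25 - 146 + 2*(-146)**3 + 11*(-146)**2) - 1*49345 = sqrt(-25 - 146 + 2*(-3112136) + 11*21316) - 49345 = sqrt(-25 - 146 - 6224272 + 234476) - 49345 = sqrt(-5989967) - 49345 = I*sqrt(5989967) - 49345 = -49345 + I*sqrt(5989967)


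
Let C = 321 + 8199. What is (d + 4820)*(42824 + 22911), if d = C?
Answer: 876904900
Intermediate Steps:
C = 8520
d = 8520
(d + 4820)*(42824 + 22911) = (8520 + 4820)*(42824 + 22911) = 13340*65735 = 876904900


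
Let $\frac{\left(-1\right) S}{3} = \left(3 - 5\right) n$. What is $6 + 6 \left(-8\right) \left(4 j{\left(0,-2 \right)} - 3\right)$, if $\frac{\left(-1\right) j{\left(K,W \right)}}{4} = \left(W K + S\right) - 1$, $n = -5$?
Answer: $-23658$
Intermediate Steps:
$S = -30$ ($S = - 3 \left(3 - 5\right) \left(-5\right) = - 3 \left(\left(-2\right) \left(-5\right)\right) = \left(-3\right) 10 = -30$)
$j{\left(K,W \right)} = 124 - 4 K W$ ($j{\left(K,W \right)} = - 4 \left(\left(W K - 30\right) - 1\right) = - 4 \left(\left(K W - 30\right) - 1\right) = - 4 \left(\left(-30 + K W\right) - 1\right) = - 4 \left(-31 + K W\right) = 124 - 4 K W$)
$6 + 6 \left(-8\right) \left(4 j{\left(0,-2 \right)} - 3\right) = 6 + 6 \left(-8\right) \left(4 \left(124 - 0 \left(-2\right)\right) - 3\right) = 6 - 48 \left(4 \left(124 + 0\right) - 3\right) = 6 - 48 \left(4 \cdot 124 - 3\right) = 6 - 48 \left(496 - 3\right) = 6 - 23664 = -23658$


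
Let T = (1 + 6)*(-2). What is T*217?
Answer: -3038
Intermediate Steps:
T = -14 (T = 7*(-2) = -14)
T*217 = -14*217 = -3038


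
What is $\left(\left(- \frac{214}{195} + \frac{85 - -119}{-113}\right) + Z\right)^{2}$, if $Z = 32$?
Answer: $\frac{411083580964}{485541225} \approx 846.65$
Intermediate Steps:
$\left(\left(- \frac{214}{195} + \frac{85 - -119}{-113}\right) + Z\right)^{2} = \left(\left(- \frac{214}{195} + \frac{85 - -119}{-113}\right) + 32\right)^{2} = \left(\left(\left(-214\right) \frac{1}{195} + \left(85 + 119\right) \left(- \frac{1}{113}\right)\right) + 32\right)^{2} = \left(\left(- \frac{214}{195} + 204 \left(- \frac{1}{113}\right)\right) + 32\right)^{2} = \left(\left(- \frac{214}{195} - \frac{204}{113}\right) + 32\right)^{2} = \left(- \frac{63962}{22035} + 32\right)^{2} = \left(\frac{641158}{22035}\right)^{2} = \frac{411083580964}{485541225}$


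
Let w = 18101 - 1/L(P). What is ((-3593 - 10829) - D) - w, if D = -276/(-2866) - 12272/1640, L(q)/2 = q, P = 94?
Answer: -1795766148879/55227820 ≈ -32516.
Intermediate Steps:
L(q) = 2*q
D = -2169932/293765 (D = -276*(-1/2866) - 12272*1/1640 = 138/1433 - 1534/205 = -2169932/293765 ≈ -7.3866)
w = 3402987/188 (w = 18101 - 1/(2*94) = 18101 - 1/188 = 3402987/188 ≈ 18101.)
((-3593 - 10829) - D) - w = ((-3593 - 10829) - 1*(-2169932/293765)) - 1*3402987/188 = (-14422 + 2169932/293765) - 3402987/188 = -4234508898/293765 - 3402987/188 = -1795766148879/55227820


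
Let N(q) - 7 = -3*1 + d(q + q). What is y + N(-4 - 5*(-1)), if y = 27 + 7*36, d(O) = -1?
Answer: 282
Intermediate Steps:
N(q) = 3 (N(q) = 7 + (-3*1 - 1) = 7 + (-3 - 1) = 7 - 4 = 3)
y = 279 (y = 27 + 252 = 279)
y + N(-4 - 5*(-1)) = 279 + 3 = 282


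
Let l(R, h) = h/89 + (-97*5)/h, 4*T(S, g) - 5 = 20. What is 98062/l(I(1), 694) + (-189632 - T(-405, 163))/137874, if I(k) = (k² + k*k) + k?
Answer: 101212791992593/7327727352 ≈ 13812.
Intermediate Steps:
I(k) = k + 2*k² (I(k) = (k² + k²) + k = 2*k² + k = k + 2*k²)
T(S, g) = 25/4 (T(S, g) = 5/4 + (¼)*20 = 5/4 + 5 = 25/4)
l(R, h) = -485/h + h/89 (l(R, h) = h*(1/89) - 485/h = h/89 - 485/h = -485/h + h/89)
98062/l(I(1), 694) + (-189632 - T(-405, 163))/137874 = 98062/(-485/694 + (1/89)*694) + (-189632 - 1*25/4)/137874 = 98062/(-485*1/694 + 694/89) + (-189632 - 25/4)*(1/137874) = 98062/(-485/694 + 694/89) - 758553/4*1/137874 = 98062/(438471/61766) - 252851/183832 = 98062*(61766/438471) - 252851/183832 = 6056897492/438471 - 252851/183832 = 101212791992593/7327727352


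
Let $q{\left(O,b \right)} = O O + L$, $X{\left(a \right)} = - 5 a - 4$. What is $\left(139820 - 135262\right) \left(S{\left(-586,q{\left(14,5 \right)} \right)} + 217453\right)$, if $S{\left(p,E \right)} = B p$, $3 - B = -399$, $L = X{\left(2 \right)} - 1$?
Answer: $-82586402$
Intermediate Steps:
$X{\left(a \right)} = -4 - 5 a$
$L = -15$ ($L = \left(-4 - 10\right) - 1 = -14 - 1 = -15$)
$B = 402$ ($B = 3 - -399 = 3 + 399 = 402$)
$q{\left(O,b \right)} = -15 + O^{2}$ ($q{\left(O,b \right)} = O O - 15 = O^{2} - 15 = -15 + O^{2}$)
$S{\left(p,E \right)} = 402 p$
$\left(139820 - 135262\right) \left(S{\left(-586,q{\left(14,5 \right)} \right)} + 217453\right) = \left(139820 - 135262\right) \left(402 \left(-586\right) + 217453\right) = 4558 \left(-235572 + 217453\right) = 4558 \left(-18119\right) = -82586402$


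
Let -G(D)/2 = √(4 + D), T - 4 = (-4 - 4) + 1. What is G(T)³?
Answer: -8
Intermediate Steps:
T = -3 (T = 4 + ((-4 - 4) + 1) = 4 + (-8 + 1) = 4 - 7 = -3)
G(D) = -2*√(4 + D)
G(T)³ = (-2*√(4 - 3))³ = (-2*√1)³ = (-2*1)³ = (-2)³ = -8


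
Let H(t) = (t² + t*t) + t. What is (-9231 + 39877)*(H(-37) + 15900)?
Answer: 570046246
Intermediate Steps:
H(t) = t + 2*t² (H(t) = (t² + t²) + t = 2*t² + t = t + 2*t²)
(-9231 + 39877)*(H(-37) + 15900) = (-9231 + 39877)*(-37*(1 + 2*(-37)) + 15900) = 30646*(-37*(1 - 74) + 15900) = 30646*(-37*(-73) + 15900) = 30646*(2701 + 15900) = 30646*18601 = 570046246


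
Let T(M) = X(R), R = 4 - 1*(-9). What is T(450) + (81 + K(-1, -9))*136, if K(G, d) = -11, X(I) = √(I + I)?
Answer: 9520 + √26 ≈ 9525.1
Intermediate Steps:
R = 13 (R = 4 + 9 = 13)
X(I) = √2*√I (X(I) = √(2*I) = √2*√I)
T(M) = √26 (T(M) = √2*√13 = √26)
T(450) + (81 + K(-1, -9))*136 = √26 + (81 - 11)*136 = √26 + 70*136 = √26 + 9520 = 9520 + √26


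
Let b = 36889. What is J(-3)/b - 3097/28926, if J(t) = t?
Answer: -114332011/1067051214 ≈ -0.10715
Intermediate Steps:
J(-3)/b - 3097/28926 = -3/36889 - 3097/28926 = -114332011/1067051214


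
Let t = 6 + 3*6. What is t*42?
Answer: 1008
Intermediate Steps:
t = 24 (t = 6 + 18 = 24)
t*42 = 24*42 = 1008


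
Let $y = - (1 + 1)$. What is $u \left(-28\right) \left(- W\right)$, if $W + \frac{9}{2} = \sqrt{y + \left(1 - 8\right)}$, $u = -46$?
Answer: $5796 - 3864 i \approx 5796.0 - 3864.0 i$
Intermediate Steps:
$y = -2$ ($y = \left(-1\right) 2 = -2$)
$W = - \frac{9}{2} + 3 i$ ($W = - \frac{9}{2} + \sqrt{-2 + \left(1 - 8\right)} = - \frac{9}{2} + \sqrt{-2 - 7} = - \frac{9}{2} + \sqrt{-9} = - \frac{9}{2} + 3 i \approx -4.5 + 3.0 i$)
$u \left(-28\right) \left(- W\right) = \left(-46\right) \left(-28\right) \left(- (- \frac{9}{2} + 3 i)\right) = 1288 \left(\frac{9}{2} - 3 i\right) = 5796 - 3864 i$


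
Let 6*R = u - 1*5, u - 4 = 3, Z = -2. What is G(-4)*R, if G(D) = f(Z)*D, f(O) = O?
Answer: 8/3 ≈ 2.6667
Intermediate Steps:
u = 7 (u = 4 + 3 = 7)
G(D) = -2*D
R = ⅓ (R = (7 - 1*5)/6 = (7 - 5)/6 = (⅙)*2 = ⅓ ≈ 0.33333)
G(-4)*R = -2*(-4)*(⅓) = 8*(⅓) = 8/3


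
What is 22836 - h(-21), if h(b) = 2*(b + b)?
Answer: 22920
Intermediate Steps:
h(b) = 4*b (h(b) = 2*(2*b) = 4*b)
22836 - h(-21) = 22836 - 4*(-21) = 22836 - 1*(-84) = 22836 + 84 = 22920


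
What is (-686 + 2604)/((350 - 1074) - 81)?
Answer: -274/115 ≈ -2.3826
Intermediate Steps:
(-686 + 2604)/((350 - 1074) - 81) = 1918/(-724 - 81) = 1918/(-805) = 1918*(-1/805) = -274/115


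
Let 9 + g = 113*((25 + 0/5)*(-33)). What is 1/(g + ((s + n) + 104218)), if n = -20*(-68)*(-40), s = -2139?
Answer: -1/45555 ≈ -2.1951e-5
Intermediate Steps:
g = -93234 (g = -9 + 113*((25 + 0/5)*(-33)) = -9 + 113*((25 + 0*(⅕))*(-33)) = -9 + 113*((25 + 0)*(-33)) = -9 + 113*(25*(-33)) = -9 + 113*(-825) = -9 - 93225 = -93234)
n = -54400 (n = 1360*(-40) = -54400)
1/(g + ((s + n) + 104218)) = 1/(-93234 + ((-2139 - 54400) + 104218)) = 1/(-93234 + (-56539 + 104218)) = 1/(-93234 + 47679) = 1/(-45555) = -1/45555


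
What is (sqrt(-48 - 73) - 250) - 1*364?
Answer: -614 + 11*I ≈ -614.0 + 11.0*I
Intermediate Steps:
(sqrt(-48 - 73) - 250) - 1*364 = (sqrt(-121) - 250) - 364 = (11*I - 250) - 364 = (-250 + 11*I) - 364 = -614 + 11*I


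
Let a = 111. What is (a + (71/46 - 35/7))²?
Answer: 24472809/2116 ≈ 11566.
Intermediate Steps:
(a + (71/46 - 35/7))² = (111 + (71/46 - 35/7))² = (111 + (71*(1/46) - 35*⅐))² = (111 + (71/46 - 5))² = (111 - 159/46)² = (4947/46)² = 24472809/2116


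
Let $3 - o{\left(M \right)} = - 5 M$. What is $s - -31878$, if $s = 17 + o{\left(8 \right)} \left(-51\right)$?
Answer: $29702$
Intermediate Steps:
$o{\left(M \right)} = 3 + 5 M$ ($o{\left(M \right)} = 3 - - 5 M = 3 + 5 M$)
$s = -2176$ ($s = 17 + \left(3 + 5 \cdot 8\right) \left(-51\right) = 17 + \left(3 + 40\right) \left(-51\right) = 17 + 43 \left(-51\right) = 17 - 2193 = -2176$)
$s - -31878 = -2176 - -31878 = -2176 + 31878 = 29702$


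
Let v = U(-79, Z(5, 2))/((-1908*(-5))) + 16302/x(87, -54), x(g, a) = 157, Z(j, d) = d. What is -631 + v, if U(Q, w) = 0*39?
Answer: -82765/157 ≈ -527.17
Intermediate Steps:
U(Q, w) = 0
v = 16302/157 (v = 0/((-1908*(-5))) + 16302/157 = 0/9540 + 16302*(1/157) = 0*(1/9540) + 16302/157 = 0 + 16302/157 = 16302/157 ≈ 103.83)
-631 + v = -631 + 16302/157 = -82765/157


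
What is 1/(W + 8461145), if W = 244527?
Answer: 1/8705672 ≈ 1.1487e-7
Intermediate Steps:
1/(W + 8461145) = 1/(244527 + 8461145) = 1/8705672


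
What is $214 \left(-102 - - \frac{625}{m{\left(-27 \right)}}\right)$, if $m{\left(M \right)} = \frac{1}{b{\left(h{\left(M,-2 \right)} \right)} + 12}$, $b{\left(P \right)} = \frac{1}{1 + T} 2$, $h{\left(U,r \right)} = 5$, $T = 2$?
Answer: $\frac{5017016}{3} \approx 1.6723 \cdot 10^{6}$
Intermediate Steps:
$b{\left(P \right)} = \frac{2}{3}$ ($b{\left(P \right)} = \frac{1}{1 + 2} \cdot 2 = \frac{1}{3} \cdot 2 = \frac{2}{3}$)
$m{\left(M \right)} = \frac{3}{38}$ ($m{\left(M \right)} = \frac{1}{\frac{2}{3} + 12} = \frac{1}{\frac{38}{3}} = \frac{3}{38}$)
$214 \left(-102 - - \frac{625}{m{\left(-27 \right)}}\right) = 214 \left(-102 - - \frac{625}{\frac{3}{38}}\right) = 214 \left(-102 - \left(-625\right) \frac{38}{3}\right) = 214 \left(-102 - - \frac{23750}{3}\right) = 214 \left(-102 + \frac{23750}{3}\right) = 214 \cdot \frac{23444}{3} = \frac{5017016}{3}$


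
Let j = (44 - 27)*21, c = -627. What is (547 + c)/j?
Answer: -80/357 ≈ -0.22409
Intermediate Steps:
j = 357 (j = 17*21 = 357)
(547 + c)/j = (547 - 627)/357 = -80*1/357 = -80/357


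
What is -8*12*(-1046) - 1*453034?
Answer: -352618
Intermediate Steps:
-8*12*(-1046) - 1*453034 = -96*(-1046) - 453034 = 100416 - 453034 = -352618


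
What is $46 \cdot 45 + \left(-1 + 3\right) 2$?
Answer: $2074$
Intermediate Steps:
$46 \cdot 45 + \left(-1 + 3\right) 2 = 2070 + 2 \cdot 2 = 2070 + 4 = 2074$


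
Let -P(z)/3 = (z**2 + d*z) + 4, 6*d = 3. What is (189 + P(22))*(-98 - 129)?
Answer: 296916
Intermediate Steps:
d = 1/2 (d = (1/6)*3 = 1/2 ≈ 0.50000)
P(z) = -12 - 3*z**2 - 3*z/2 (P(z) = -3*((z**2 + z/2) + 4) = -3*(4 + z**2 + z/2) = -12 - 3*z**2 - 3*z/2)
(189 + P(22))*(-98 - 129) = (189 + (-12 - 3*22**2 - 3/2*22))*(-98 - 129) = (189 + (-12 - 3*484 - 33))*(-227) = (189 + (-12 - 1452 - 33))*(-227) = (189 - 1497)*(-227) = -1308*(-227) = 296916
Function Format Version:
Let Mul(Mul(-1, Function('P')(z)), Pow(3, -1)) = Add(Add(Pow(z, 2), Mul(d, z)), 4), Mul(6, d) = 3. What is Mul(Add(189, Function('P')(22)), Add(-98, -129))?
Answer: 296916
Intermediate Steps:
d = Rational(1, 2) (d = Mul(Rational(1, 6), 3) = Rational(1, 2) ≈ 0.50000)
Function('P')(z) = Add(-12, Mul(-3, Pow(z, 2)), Mul(Rational(-3, 2), z)) (Function('P')(z) = Mul(-3, Add(Add(Pow(z, 2), Mul(Rational(1, 2), z)), 4)) = Mul(-3, Add(4, Pow(z, 2), Mul(Rational(1, 2), z))) = Add(-12, Mul(-3, Pow(z, 2)), Mul(Rational(-3, 2), z)))
Mul(Add(189, Function('P')(22)), Add(-98, -129)) = Mul(Add(189, Add(-12, Mul(-3, Pow(22, 2)), Mul(Rational(-3, 2), 22))), Add(-98, -129)) = Mul(Add(189, Add(-12, Mul(-3, 484), -33)), -227) = Mul(Add(189, Add(-12, -1452, -33)), -227) = Mul(Add(189, -1497), -227) = Mul(-1308, -227) = 296916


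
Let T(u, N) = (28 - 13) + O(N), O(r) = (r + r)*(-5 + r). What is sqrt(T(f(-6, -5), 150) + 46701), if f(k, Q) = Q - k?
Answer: 6*sqrt(2506) ≈ 300.36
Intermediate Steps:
O(r) = 2*r*(-5 + r) (O(r) = (2*r)*(-5 + r) = 2*r*(-5 + r))
T(u, N) = 15 + 2*N*(-5 + N) (T(u, N) = (28 - 13) + 2*N*(-5 + N) = 15 + 2*N*(-5 + N))
sqrt(T(f(-6, -5), 150) + 46701) = sqrt((15 + 2*150*(-5 + 150)) + 46701) = sqrt((15 + 2*150*145) + 46701) = sqrt((15 + 43500) + 46701) = sqrt(43515 + 46701) = sqrt(90216) = 6*sqrt(2506)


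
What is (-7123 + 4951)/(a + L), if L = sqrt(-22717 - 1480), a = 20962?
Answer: -15176488/146476547 + 724*I*sqrt(24197)/146476547 ≈ -0.10361 + 0.00076887*I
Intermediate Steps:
L = I*sqrt(24197) (L = sqrt(-24197) = I*sqrt(24197) ≈ 155.55*I)
(-7123 + 4951)/(a + L) = (-7123 + 4951)/(20962 + I*sqrt(24197)) = -2172/(20962 + I*sqrt(24197))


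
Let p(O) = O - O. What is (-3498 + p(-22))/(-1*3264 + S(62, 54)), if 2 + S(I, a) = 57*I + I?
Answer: -53/5 ≈ -10.600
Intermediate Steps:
p(O) = 0
S(I, a) = -2 + 58*I (S(I, a) = -2 + (57*I + I) = -2 + 58*I)
(-3498 + p(-22))/(-1*3264 + S(62, 54)) = (-3498 + 0)/(-1*3264 + (-2 + 58*62)) = -3498/(-3264 + (-2 + 3596)) = -3498/(-3264 + 3594) = -3498/330 = -3498*1/330 = -53/5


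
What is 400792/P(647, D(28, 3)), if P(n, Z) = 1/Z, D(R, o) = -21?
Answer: -8416632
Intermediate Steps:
400792/P(647, D(28, 3)) = 400792/(1/(-21)) = 400792/(-1/21) = 400792*(-21) = -8416632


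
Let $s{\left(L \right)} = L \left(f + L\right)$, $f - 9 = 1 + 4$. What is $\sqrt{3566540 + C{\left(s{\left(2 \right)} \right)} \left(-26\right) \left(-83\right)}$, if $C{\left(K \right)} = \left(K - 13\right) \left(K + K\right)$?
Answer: $54 \sqrt{2123} \approx 2488.1$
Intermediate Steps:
$f = 14$ ($f = 9 + \left(1 + 4\right) = 9 + 5 = 14$)
$s{\left(L \right)} = L \left(14 + L\right)$
$C{\left(K \right)} = 2 K \left(-13 + K\right)$ ($C{\left(K \right)} = \left(-13 + K\right) 2 K = 2 K \left(-13 + K\right)$)
$\sqrt{3566540 + C{\left(s{\left(2 \right)} \right)} \left(-26\right) \left(-83\right)} = \sqrt{3566540 + 2 \cdot 2 \left(14 + 2\right) \left(-13 + 2 \left(14 + 2\right)\right) \left(-26\right) \left(-83\right)} = \sqrt{3566540 + 2 \cdot 2 \cdot 16 \left(-13 + 2 \cdot 16\right) \left(-26\right) \left(-83\right)} = \sqrt{3566540 + 2 \cdot 32 \left(-13 + 32\right) \left(-26\right) \left(-83\right)} = \sqrt{3566540 + 2 \cdot 32 \cdot 19 \left(-26\right) \left(-83\right)} = \sqrt{3566540 + 1216 \left(-26\right) \left(-83\right)} = \sqrt{3566540 - -2624128} = \sqrt{3566540 + 2624128} = \sqrt{6190668} = 54 \sqrt{2123}$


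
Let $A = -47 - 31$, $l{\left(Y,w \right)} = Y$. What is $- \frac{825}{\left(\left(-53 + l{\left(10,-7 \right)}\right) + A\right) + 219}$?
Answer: $- \frac{825}{98} \approx -8.4184$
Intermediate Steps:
$A = -78$
$- \frac{825}{\left(\left(-53 + l{\left(10,-7 \right)}\right) + A\right) + 219} = - \frac{825}{\left(\left(-53 + 10\right) - 78\right) + 219} = - \frac{825}{\left(-43 - 78\right) + 219} = - \frac{825}{-121 + 219} = - \frac{825}{98}$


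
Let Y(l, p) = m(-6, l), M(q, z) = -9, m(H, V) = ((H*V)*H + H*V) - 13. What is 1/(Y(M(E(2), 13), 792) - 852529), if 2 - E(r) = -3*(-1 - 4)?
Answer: -1/852812 ≈ -1.1726e-6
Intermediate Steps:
m(H, V) = -13 + H*V + V*H² (m(H, V) = (V*H² + H*V) - 13 = (H*V + V*H²) - 13 = -13 + H*V + V*H²)
E(r) = -13 (E(r) = 2 - (-3)*(-1 - 4) = 2 - (-3)*(-5) = 2 - 1*15 = 2 - 15 = -13)
Y(l, p) = -13 + 30*l (Y(l, p) = -13 - 6*l + l*(-6)² = -13 - 6*l + l*36 = -13 - 6*l + 36*l = -13 + 30*l)
1/(Y(M(E(2), 13), 792) - 852529) = 1/((-13 + 30*(-9)) - 852529) = 1/((-13 - 270) - 852529) = 1/(-283 - 852529) = 1/(-852812) = -1/852812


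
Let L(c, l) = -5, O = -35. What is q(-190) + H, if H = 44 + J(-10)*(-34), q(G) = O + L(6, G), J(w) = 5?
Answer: -166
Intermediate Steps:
q(G) = -40 (q(G) = -35 - 5 = -40)
H = -126 (H = 44 + 5*(-34) = 44 - 170 = -126)
q(-190) + H = -40 - 126 = -166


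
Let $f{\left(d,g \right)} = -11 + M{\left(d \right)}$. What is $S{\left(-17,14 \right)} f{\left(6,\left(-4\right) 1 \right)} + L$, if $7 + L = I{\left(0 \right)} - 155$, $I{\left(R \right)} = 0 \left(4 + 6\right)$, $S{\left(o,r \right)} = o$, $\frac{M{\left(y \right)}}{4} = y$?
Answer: $-383$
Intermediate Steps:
$M{\left(y \right)} = 4 y$
$I{\left(R \right)} = 0$ ($I{\left(R \right)} = 0 \cdot 10 = 0$)
$f{\left(d,g \right)} = -11 + 4 d$
$L = -162$ ($L = -7 + \left(0 - 155\right) = -7 - 155 = -162$)
$S{\left(-17,14 \right)} f{\left(6,\left(-4\right) 1 \right)} + L = - 17 \left(-11 + 4 \cdot 6\right) - 162 = - 17 \left(-11 + 24\right) - 162 = \left(-17\right) 13 - 162 = -221 - 162 = -383$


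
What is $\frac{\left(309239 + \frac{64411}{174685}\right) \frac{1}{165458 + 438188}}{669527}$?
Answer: $\frac{27009739563}{35300108577142885} \approx 7.6515 \cdot 10^{-7}$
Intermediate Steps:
$\frac{\left(309239 + \frac{64411}{174685}\right) \frac{1}{165458 + 438188}}{669527} = \frac{309239 + 64411 \cdot \frac{1}{174685}}{603646} \cdot \frac{1}{669527} = \left(309239 + \frac{64411}{174685}\right) \frac{1}{603646} \cdot \frac{1}{669527} = \frac{54019479126}{174685} \cdot \frac{1}{603646} \cdot \frac{1}{669527} = \frac{27009739563}{52723950755} \cdot \frac{1}{669527} = \frac{27009739563}{35300108577142885}$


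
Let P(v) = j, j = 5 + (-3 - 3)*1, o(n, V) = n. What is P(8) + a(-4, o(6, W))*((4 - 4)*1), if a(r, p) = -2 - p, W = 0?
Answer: -1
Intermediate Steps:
j = -1 (j = 5 - 6*1 = 5 - 6 = -1)
P(v) = -1
P(8) + a(-4, o(6, W))*((4 - 4)*1) = -1 + (-2 - 1*6)*((4 - 4)*1) = -1 + (-2 - 6)*(0*1) = -1 - 8*0 = -1 + 0 = -1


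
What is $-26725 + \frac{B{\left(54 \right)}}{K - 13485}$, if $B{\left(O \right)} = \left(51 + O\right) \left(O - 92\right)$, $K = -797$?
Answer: $- \frac{190841230}{7141} \approx -26725.0$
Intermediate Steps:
$B{\left(O \right)} = \left(-92 + O\right) \left(51 + O\right)$ ($B{\left(O \right)} = \left(51 + O\right) \left(-92 + O\right) = \left(-92 + O\right) \left(51 + O\right)$)
$-26725 + \frac{B{\left(54 \right)}}{K - 13485} = -26725 + \frac{-4692 + 54^{2} - 2214}{-797 - 13485} = -26725 + \frac{-4692 + 2916 - 2214}{-797 - 13485} = -26725 - \frac{3990}{-14282} = -26725 - - \frac{1995}{7141} = -26725 + \frac{1995}{7141} = - \frac{190841230}{7141}$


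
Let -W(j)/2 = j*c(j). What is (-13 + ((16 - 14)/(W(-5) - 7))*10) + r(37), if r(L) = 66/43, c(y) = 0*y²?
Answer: -4311/301 ≈ -14.322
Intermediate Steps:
c(y) = 0
W(j) = 0 (W(j) = -2*j*0 = -2*0 = 0)
r(L) = 66/43 (r(L) = 66*(1/43) = 66/43)
(-13 + ((16 - 14)/(W(-5) - 7))*10) + r(37) = (-13 + ((16 - 14)/(0 - 7))*10) + 66/43 = (-13 + (2/(-7))*10) + 66/43 = (-13 + (2*(-⅐))*10) + 66/43 = (-13 - 2/7*10) + 66/43 = (-13 - 20/7) + 66/43 = -111/7 + 66/43 = -4311/301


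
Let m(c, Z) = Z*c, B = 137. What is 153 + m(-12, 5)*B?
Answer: -8067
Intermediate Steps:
153 + m(-12, 5)*B = 153 + (5*(-12))*137 = 153 - 60*137 = 153 - 8220 = -8067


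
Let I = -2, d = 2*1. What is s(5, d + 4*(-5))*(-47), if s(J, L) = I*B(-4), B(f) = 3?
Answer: 282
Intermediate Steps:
d = 2
s(J, L) = -6 (s(J, L) = -2*3 = -6)
s(5, d + 4*(-5))*(-47) = -6*(-47) = 282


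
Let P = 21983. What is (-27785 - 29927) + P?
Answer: -35729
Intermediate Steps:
(-27785 - 29927) + P = (-27785 - 29927) + 21983 = -57712 + 21983 = -35729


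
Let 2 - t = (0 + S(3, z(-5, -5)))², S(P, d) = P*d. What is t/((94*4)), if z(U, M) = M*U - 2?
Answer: -4759/376 ≈ -12.657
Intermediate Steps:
z(U, M) = -2 + M*U
t = -4759 (t = 2 - (0 + 3*(-2 - 5*(-5)))² = 2 - (0 + 3*(-2 + 25))² = 2 - (0 + 3*23)² = 2 - (0 + 69)² = 2 - 1*69² = 2 - 1*4761 = 2 - 4761 = -4759)
t/((94*4)) = -4759/(94*4) = -4759/376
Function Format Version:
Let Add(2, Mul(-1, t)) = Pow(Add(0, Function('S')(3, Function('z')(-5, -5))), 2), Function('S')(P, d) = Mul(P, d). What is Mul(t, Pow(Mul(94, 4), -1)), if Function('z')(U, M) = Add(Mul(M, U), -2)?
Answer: Rational(-4759, 376) ≈ -12.657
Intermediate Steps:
Function('z')(U, M) = Add(-2, Mul(M, U))
t = -4759 (t = Add(2, Mul(-1, Pow(Add(0, Mul(3, Add(-2, Mul(-5, -5)))), 2))) = Add(2, Mul(-1, Pow(Add(0, Mul(3, Add(-2, 25))), 2))) = Add(2, Mul(-1, Pow(Add(0, Mul(3, 23)), 2))) = Add(2, Mul(-1, Pow(Add(0, 69), 2))) = Add(2, Mul(-1, Pow(69, 2))) = Add(2, Mul(-1, 4761)) = Add(2, -4761) = -4759)
Mul(t, Pow(Mul(94, 4), -1)) = Mul(-4759, Pow(Mul(94, 4), -1)) = Mul(-4759, Pow(376, -1)) = Mul(-4759, Rational(1, 376)) = Rational(-4759, 376)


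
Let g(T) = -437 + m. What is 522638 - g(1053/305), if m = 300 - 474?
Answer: 523249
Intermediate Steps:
m = -174
g(T) = -611 (g(T) = -437 - 174 = -611)
522638 - g(1053/305) = 522638 - 1*(-611) = 522638 + 611 = 523249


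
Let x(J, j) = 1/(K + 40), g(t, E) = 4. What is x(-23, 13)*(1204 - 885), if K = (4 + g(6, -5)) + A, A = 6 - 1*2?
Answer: 319/52 ≈ 6.1346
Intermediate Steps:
A = 4 (A = 6 - 2 = 4)
K = 12 (K = (4 + 4) + 4 = 8 + 4 = 12)
x(J, j) = 1/52 (x(J, j) = 1/(12 + 40) = 1/52)
x(-23, 13)*(1204 - 885) = (1204 - 885)/52 = (1/52)*319 = 319/52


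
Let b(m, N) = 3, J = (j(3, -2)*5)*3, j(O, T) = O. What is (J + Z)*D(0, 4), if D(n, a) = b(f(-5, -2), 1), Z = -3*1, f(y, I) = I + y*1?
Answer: 126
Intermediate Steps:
f(y, I) = I + y
Z = -3
J = 45 (J = (3*5)*3 = 15*3 = 45)
D(n, a) = 3
(J + Z)*D(0, 4) = (45 - 3)*3 = 42*3 = 126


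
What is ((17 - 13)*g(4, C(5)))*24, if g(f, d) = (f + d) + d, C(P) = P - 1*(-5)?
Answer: 2304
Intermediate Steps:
C(P) = 5 + P (C(P) = P + 5 = 5 + P)
g(f, d) = f + 2*d (g(f, d) = (d + f) + d = f + 2*d)
((17 - 13)*g(4, C(5)))*24 = ((17 - 13)*(4 + 2*(5 + 5)))*24 = (4*(4 + 2*10))*24 = (4*(4 + 20))*24 = (4*24)*24 = 96*24 = 2304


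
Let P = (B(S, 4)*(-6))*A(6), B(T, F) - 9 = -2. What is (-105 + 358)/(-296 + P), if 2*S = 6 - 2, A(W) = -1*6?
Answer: -23/4 ≈ -5.7500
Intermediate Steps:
A(W) = -6
S = 2 (S = (6 - 2)/2 = (½)*4 = 2)
B(T, F) = 7 (B(T, F) = 9 - 2 = 7)
P = 252 (P = (7*(-6))*(-6) = -42*(-6) = 252)
(-105 + 358)/(-296 + P) = (-105 + 358)/(-296 + 252) = 253/(-44) = 253*(-1/44) = -23/4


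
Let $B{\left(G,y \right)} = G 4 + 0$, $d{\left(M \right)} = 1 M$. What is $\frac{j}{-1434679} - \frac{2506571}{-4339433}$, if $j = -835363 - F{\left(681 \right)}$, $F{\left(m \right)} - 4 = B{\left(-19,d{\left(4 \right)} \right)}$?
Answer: $\frac{7220814105712}{6225693397007} \approx 1.1598$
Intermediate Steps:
$d{\left(M \right)} = M$
$B{\left(G,y \right)} = 4 G$ ($B{\left(G,y \right)} = 4 G + 0 = 4 G$)
$F{\left(m \right)} = -72$ ($F{\left(m \right)} = 4 + 4 \left(-19\right) = 4 - 76 = -72$)
$j = -835291$ ($j = -835363 - -72 = -835363 + 72 = -835291$)
$\frac{j}{-1434679} - \frac{2506571}{-4339433} = - \frac{835291}{-1434679} - \frac{2506571}{-4339433} = \left(-835291\right) \left(- \frac{1}{1434679}\right) - - \frac{2506571}{4339433} = \frac{835291}{1434679} + \frac{2506571}{4339433} = \frac{7220814105712}{6225693397007}$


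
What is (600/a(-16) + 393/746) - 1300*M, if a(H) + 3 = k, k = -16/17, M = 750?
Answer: -48740032869/49982 ≈ -9.7515e+5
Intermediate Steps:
k = -16/17 (k = -16*1/17 = -16/17 ≈ -0.94118)
a(H) = -67/17 (a(H) = -3 - 16/17 = -67/17)
(600/a(-16) + 393/746) - 1300*M = (600/(-67/17) + 393/746) - 1300*750 = (600*(-17/67) + 393*(1/746)) - 975000 = (-10200/67 + 393/746) - 975000 = -7582869/49982 - 975000 = -48740032869/49982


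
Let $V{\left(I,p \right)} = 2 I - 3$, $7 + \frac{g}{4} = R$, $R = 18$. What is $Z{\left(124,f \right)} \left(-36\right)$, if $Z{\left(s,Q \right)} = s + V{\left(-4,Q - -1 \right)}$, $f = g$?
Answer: $-4068$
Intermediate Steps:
$g = 44$ ($g = -28 + 4 \cdot 18 = -28 + 72 = 44$)
$f = 44$
$V{\left(I,p \right)} = -3 + 2 I$
$Z{\left(s,Q \right)} = -11 + s$ ($Z{\left(s,Q \right)} = s + \left(-3 + 2 \left(-4\right)\right) = s - 11 = -11 + s$)
$Z{\left(124,f \right)} \left(-36\right) = \left(-11 + 124\right) \left(-36\right) = 113 \left(-36\right) = -4068$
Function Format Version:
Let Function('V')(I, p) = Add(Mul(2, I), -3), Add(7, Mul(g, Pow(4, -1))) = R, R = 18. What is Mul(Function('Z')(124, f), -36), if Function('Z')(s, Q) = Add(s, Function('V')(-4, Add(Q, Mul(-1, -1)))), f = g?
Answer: -4068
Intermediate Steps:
g = 44 (g = Add(-28, Mul(4, 18)) = Add(-28, 72) = 44)
f = 44
Function('V')(I, p) = Add(-3, Mul(2, I))
Function('Z')(s, Q) = Add(-11, s) (Function('Z')(s, Q) = Add(s, Add(-3, Mul(2, -4))) = Add(s, Add(-3, -8)) = Add(s, -11) = Add(-11, s))
Mul(Function('Z')(124, f), -36) = Mul(Add(-11, 124), -36) = Mul(113, -36) = -4068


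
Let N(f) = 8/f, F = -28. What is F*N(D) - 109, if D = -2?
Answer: 3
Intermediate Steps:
F*N(D) - 109 = -224/(-2) - 109 = -224*(-1)/2 - 109 = -28*(-4) - 109 = 112 - 109 = 3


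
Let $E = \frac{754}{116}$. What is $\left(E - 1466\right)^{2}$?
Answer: $\frac{8520561}{4} \approx 2.1301 \cdot 10^{6}$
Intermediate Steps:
$E = \frac{13}{2}$ ($E = 754 \cdot \frac{1}{116} = \frac{13}{2} \approx 6.5$)
$\left(E - 1466\right)^{2} = \left(\frac{13}{2} - 1466\right)^{2} = \left(- \frac{2919}{2}\right)^{2} = \frac{8520561}{4}$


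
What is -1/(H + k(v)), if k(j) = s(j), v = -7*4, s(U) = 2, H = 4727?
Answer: -1/4729 ≈ -0.00021146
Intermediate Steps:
v = -28
k(j) = 2
-1/(H + k(v)) = -1/(4727 + 2) = -1/4729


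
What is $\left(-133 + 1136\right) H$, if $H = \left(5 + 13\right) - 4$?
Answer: $14042$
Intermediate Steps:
$H = 14$ ($H = 18 - 4 = 14$)
$\left(-133 + 1136\right) H = \left(-133 + 1136\right) 14 = 1003 \cdot 14 = 14042$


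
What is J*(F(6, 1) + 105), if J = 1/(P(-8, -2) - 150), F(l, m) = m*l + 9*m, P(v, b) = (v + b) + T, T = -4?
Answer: -30/41 ≈ -0.73171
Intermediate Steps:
P(v, b) = -4 + b + v (P(v, b) = (v + b) - 4 = (b + v) - 4 = -4 + b + v)
F(l, m) = 9*m + l*m (F(l, m) = l*m + 9*m = 9*m + l*m)
J = -1/164 (J = 1/((-4 - 2 - 8) - 150) = 1/(-14 - 150) = 1/(-164) = -1/164 ≈ -0.0060976)
J*(F(6, 1) + 105) = -(1*(9 + 6) + 105)/164 = -(1*15 + 105)/164 = -(15 + 105)/164 = -1/164*120 = -30/41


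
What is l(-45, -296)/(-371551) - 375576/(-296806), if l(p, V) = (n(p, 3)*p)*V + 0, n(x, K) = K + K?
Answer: 57912451428/55139283053 ≈ 1.0503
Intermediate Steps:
n(x, K) = 2*K
l(p, V) = 6*V*p (l(p, V) = ((2*3)*p)*V + 0 = (6*p)*V + 0 = 6*V*p + 0 = 6*V*p)
l(-45, -296)/(-371551) - 375576/(-296806) = (6*(-296)*(-45))/(-371551) - 375576/(-296806) = 79920*(-1/371551) - 375576*(-1/296806) = -79920/371551 + 187788/148403 = 57912451428/55139283053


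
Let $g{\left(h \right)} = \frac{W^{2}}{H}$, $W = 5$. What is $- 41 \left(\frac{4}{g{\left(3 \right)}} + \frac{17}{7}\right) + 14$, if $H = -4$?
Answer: $- \frac{10383}{175} \approx -59.331$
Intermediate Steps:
$g{\left(h \right)} = - \frac{25}{4}$ ($g{\left(h \right)} = \frac{5^{2}}{-4} = 25 \left(- \frac{1}{4}\right) = - \frac{25}{4}$)
$- 41 \left(\frac{4}{g{\left(3 \right)}} + \frac{17}{7}\right) + 14 = - 41 \left(\frac{4}{- \frac{25}{4}} + \frac{17}{7}\right) + 14 = - 41 \left(4 \left(- \frac{4}{25}\right) + 17 \cdot \frac{1}{7}\right) + 14 = - 41 \left(- \frac{16}{25} + \frac{17}{7}\right) + 14 = \left(-41\right) \frac{313}{175} + 14 = - \frac{12833}{175} + 14 = - \frac{10383}{175}$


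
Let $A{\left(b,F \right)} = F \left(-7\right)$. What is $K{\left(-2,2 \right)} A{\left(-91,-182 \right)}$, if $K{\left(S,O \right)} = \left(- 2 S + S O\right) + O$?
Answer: $2548$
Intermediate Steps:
$K{\left(S,O \right)} = O - 2 S + O S$ ($K{\left(S,O \right)} = \left(- 2 S + O S\right) + O = O - 2 S + O S$)
$A{\left(b,F \right)} = - 7 F$
$K{\left(-2,2 \right)} A{\left(-91,-182 \right)} = \left(2 - -4 + 2 \left(-2\right)\right) \left(\left(-7\right) \left(-182\right)\right) = \left(2 + 4 - 4\right) 1274 = 2 \cdot 1274 = 2548$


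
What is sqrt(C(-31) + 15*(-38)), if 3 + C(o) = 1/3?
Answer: I*sqrt(5154)/3 ≈ 23.93*I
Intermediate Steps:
C(o) = -8/3 (C(o) = -3 + 1/3 = -8/3)
sqrt(C(-31) + 15*(-38)) = sqrt(-8/3 + 15*(-38)) = sqrt(-8/3 - 570) = sqrt(-1718/3) = I*sqrt(5154)/3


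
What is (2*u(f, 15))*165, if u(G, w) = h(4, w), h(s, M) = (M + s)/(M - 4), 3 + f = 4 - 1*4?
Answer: 570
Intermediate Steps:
f = -3 (f = -3 + (4 - 1*4) = -3 + (4 - 4) = -3 + 0 = -3)
h(s, M) = (M + s)/(-4 + M)
u(G, w) = (4 + w)/(-4 + w) (u(G, w) = (w + 4)/(-4 + w) = (4 + w)/(-4 + w))
(2*u(f, 15))*165 = (2*((4 + 15)/(-4 + 15)))*165 = (2*(19/11))*165 = (38/11)*165 = 570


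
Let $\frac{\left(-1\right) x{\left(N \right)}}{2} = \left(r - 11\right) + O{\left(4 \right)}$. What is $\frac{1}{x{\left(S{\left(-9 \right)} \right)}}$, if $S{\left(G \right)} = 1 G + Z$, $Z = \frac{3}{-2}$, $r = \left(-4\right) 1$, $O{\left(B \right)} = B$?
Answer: $\frac{1}{22} \approx 0.045455$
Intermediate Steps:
$r = -4$
$Z = - \frac{3}{2}$ ($Z = 3 \left(- \frac{1}{2}\right) = - \frac{3}{2} \approx -1.5$)
$S{\left(G \right)} = - \frac{3}{2} + G$ ($S{\left(G \right)} = 1 G - \frac{3}{2} = G - \frac{3}{2} = - \frac{3}{2} + G$)
$x{\left(N \right)} = 22$ ($x{\left(N \right)} = - 2 \left(\left(-4 - 11\right) + 4\right) = - 2 \left(-15 + 4\right) = \left(-2\right) \left(-11\right) = 22$)
$\frac{1}{x{\left(S{\left(-9 \right)} \right)}} = \frac{1}{22}$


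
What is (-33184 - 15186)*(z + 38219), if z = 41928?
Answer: -3876710390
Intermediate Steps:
(-33184 - 15186)*(z + 38219) = (-33184 - 15186)*(41928 + 38219) = -48370*80147 = -3876710390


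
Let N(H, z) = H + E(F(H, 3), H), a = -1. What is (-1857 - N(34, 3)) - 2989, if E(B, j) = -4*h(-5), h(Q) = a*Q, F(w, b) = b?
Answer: -4860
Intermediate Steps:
h(Q) = -Q
E(B, j) = -20 (E(B, j) = -(-4)*(-5) = -4*5 = -20)
N(H, z) = -20 + H (N(H, z) = H - 20 = -20 + H)
(-1857 - N(34, 3)) - 2989 = (-1857 - (-20 + 34)) - 2989 = (-1857 - 1*14) - 2989 = (-1857 - 14) - 2989 = -1871 - 2989 = -4860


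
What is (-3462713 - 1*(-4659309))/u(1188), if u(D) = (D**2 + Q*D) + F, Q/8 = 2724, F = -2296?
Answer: 299149/6824486 ≈ 0.043835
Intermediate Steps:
Q = 21792 (Q = 8*2724 = 21792)
u(D) = -2296 + D**2 + 21792*D (u(D) = (D**2 + 21792*D) - 2296 = -2296 + D**2 + 21792*D)
(-3462713 - 1*(-4659309))/u(1188) = (-3462713 - 1*(-4659309))/(-2296 + 1188**2 + 21792*1188) = (-3462713 + 4659309)/(-2296 + 1411344 + 25888896) = 1196596/27297944 = 1196596*(1/27297944) = 299149/6824486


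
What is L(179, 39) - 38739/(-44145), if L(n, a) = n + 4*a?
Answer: 4942438/14715 ≈ 335.88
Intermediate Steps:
L(179, 39) - 38739/(-44145) = (179 + 4*39) - 38739/(-44145) = (179 + 156) - 38739*(-1/44145) = 335 + 12913/14715 = 4942438/14715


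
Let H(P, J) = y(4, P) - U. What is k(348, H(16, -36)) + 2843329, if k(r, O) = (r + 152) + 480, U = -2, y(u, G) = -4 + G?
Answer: 2844309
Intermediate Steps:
H(P, J) = -2 + P (H(P, J) = (-4 + P) - 1*(-2) = (-4 + P) + 2 = -2 + P)
k(r, O) = 632 + r (k(r, O) = (152 + r) + 480 = 632 + r)
k(348, H(16, -36)) + 2843329 = (632 + 348) + 2843329 = 980 + 2843329 = 2844309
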